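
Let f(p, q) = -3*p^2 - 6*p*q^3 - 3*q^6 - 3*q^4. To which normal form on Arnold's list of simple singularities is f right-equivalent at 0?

A_3

The Hessian of f at 0 has rank 1. Corank 1: A-series; mu = 3 gives A_3.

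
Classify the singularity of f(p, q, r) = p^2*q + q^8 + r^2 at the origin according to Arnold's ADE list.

D_9

The Hessian of f at 0 has rank 1. Corank 2; j^3 = p^2*q has shape L^2 M (L != M), so D-series; mu = 9 gives D_9.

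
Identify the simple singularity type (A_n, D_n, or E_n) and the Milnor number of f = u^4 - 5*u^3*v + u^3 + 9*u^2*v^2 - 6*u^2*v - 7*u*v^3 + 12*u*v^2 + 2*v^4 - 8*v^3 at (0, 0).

Type E7, Milnor number mu = 7.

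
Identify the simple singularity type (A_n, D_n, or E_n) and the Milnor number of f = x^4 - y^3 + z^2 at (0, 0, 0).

The Hessian of f at 0 is [[0, 0, 0], [0, 0, 0], [0, 0, 2]] with rank 1, so corank 2. A Groebner basis of the Jacobian ideal J(f) in C{x,y,z} is {x^3, y^2, z}; counting standard monomials gives mu = 6. Corank 2; j^3 = -y^3 is a perfect cube, so E-series; the 4-jet and mu = 6 give E_6.

Type E_{6}, Milnor number mu = 6.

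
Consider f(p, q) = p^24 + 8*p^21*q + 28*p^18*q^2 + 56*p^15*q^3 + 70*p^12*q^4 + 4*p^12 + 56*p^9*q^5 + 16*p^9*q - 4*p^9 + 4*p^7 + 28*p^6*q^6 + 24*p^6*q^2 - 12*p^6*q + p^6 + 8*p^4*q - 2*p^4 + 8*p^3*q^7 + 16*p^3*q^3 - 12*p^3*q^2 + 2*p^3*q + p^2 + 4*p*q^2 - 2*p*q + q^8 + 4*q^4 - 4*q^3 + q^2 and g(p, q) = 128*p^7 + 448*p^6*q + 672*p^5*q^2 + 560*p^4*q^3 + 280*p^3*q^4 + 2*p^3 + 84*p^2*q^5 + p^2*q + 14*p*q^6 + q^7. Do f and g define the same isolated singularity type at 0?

No.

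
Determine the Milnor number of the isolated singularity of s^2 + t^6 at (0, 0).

5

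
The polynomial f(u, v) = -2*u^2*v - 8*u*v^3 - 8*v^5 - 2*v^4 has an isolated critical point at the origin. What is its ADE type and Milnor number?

Type D5, Milnor number mu = 5.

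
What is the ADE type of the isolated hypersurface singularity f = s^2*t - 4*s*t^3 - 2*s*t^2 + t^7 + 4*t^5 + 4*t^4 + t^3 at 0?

D8

The Hessian of f at 0 has rank 0. Corank 2; j^3 = t*(s - t)^2 has shape L^2 M (L != M), so D-series; mu = 8 gives D_8.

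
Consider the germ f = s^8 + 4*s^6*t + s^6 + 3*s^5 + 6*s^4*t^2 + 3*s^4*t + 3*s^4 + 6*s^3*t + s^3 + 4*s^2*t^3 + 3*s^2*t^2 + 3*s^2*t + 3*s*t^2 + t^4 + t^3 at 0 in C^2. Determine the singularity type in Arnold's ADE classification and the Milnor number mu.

Type E_6, Milnor number mu = 6.

The Hessian of f at 0 has rank 0. Corank 2; j^3 = (s + t)^3 is a perfect cube, so E-series; the 4-jet and mu = 6 give E_6.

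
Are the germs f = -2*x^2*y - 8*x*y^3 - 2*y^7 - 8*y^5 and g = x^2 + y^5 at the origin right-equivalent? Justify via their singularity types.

No.

The Hessian of f at 0 is [[0, 0], [0, 0]] with rank 0, so corank 2. A Groebner basis of the Jacobian ideal J(f) in C{x,y} is {x^2*y^2 + 4*x^2/7 + 8*x*y^2/7, x^3 - 8*x^2/7 - 16*x*y^2/7, x*y/2 + y^3}; counting standard monomials gives mu = 8. Corank 2; j^3 = -2*x^2*y has shape L^2 M (L != M), so D-series; mu = 8 gives D_8. The Hessian of g at 0 is [[2, 0], [0, 0]] with rank 1, so corank 1. A Groebner basis of the Jacobian ideal J(g) in C{x,y} is {y^4, x}; counting standard monomials gives mu = 4. Corank 1: A-series; mu = 4 gives A_4. f is D_8 but g is A_4, hence not right-equivalent.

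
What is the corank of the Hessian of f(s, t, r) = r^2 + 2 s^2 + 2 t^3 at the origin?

1

Hessian at 0 has rank 2.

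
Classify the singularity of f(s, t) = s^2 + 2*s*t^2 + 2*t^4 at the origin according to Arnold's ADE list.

A3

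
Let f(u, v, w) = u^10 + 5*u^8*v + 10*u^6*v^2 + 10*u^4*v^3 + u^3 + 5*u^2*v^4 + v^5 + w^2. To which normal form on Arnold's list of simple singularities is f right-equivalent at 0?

E_8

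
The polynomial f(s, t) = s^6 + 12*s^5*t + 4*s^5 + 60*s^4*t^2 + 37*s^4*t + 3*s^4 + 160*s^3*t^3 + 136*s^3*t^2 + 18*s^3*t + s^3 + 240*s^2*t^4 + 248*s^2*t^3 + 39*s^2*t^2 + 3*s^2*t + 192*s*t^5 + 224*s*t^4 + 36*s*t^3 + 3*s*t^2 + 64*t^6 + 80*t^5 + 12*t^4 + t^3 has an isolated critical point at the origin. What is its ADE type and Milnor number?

The Hessian of f at 0 is [[0, 0], [0, 0]] with rank 0, so corank 2. A Groebner basis of the Jacobian ideal J(f) in C{s,t} is {-5*s^2/8 + s*t^3 - 5*s*t^2/4 - 5*s*t/4 - 5*t^3/4 - 5*t^2/8, s^2/2 + s*t^2 + s*t + t^4 + t^3 + t^2/2, s^3 - 3*s^2/4 - 9*s*t^2/2 - 3*s*t/2 - 7*t^3/2 - 3*t^2/4, s^2*t + s^2/4 + 5*s*t^2/2 + s*t/2 + 3*t^3/2 + t^2/4}; counting standard monomials gives mu = 8. Corank 2; j^3 = (s + t)^3 is a perfect cube, so E-series; the 5-jet and mu = 8 give E_8.

Type E8, Milnor number mu = 8.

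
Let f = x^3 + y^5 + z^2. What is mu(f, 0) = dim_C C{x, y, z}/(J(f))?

The Hessian of f at 0 is [[0, 0, 0], [0, 0, 0], [0, 0, 2]] with rank 1, so corank 2. A Groebner basis of the Jacobian ideal J(f) in C{x,y,z} is {y^4, x^2, z}; counting standard monomials gives mu = 8. Corank 2; j^3 = x^3 is a perfect cube, so E-series; the 5-jet and mu = 8 give E_8.

8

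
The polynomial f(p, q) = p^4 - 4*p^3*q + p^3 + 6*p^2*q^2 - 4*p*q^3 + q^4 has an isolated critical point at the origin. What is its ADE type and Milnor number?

The Hessian of f at 0 has rank 0. Corank 2; j^3 = p^3 is a perfect cube, so E-series; the 4-jet and mu = 6 give E_6.

Type E_6, Milnor number mu = 6.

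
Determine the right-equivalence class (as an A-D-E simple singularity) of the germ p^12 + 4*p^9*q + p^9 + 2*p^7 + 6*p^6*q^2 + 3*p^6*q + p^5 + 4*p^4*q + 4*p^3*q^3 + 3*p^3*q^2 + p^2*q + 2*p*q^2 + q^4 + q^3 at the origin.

D_{5}

The Hessian of f at 0 has rank 0. Corank 2; j^3 = q*(p + q)^2 has shape L^2 M (L != M), so D-series; mu = 5 gives D_5.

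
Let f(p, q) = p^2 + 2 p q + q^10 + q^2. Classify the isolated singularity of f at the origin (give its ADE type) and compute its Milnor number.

The Hessian of f at 0 has rank 1. Corank 1: A-series; mu = 9 gives A_9.

Type A9, Milnor number mu = 9.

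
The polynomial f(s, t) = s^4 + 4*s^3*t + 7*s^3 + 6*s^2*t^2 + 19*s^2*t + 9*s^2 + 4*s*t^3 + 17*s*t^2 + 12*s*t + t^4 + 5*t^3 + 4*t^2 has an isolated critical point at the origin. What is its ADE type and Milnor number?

Type A2, Milnor number mu = 2.

The Hessian of f at 0 has rank 1. Corank 1: A-series; mu = 2 gives A_2.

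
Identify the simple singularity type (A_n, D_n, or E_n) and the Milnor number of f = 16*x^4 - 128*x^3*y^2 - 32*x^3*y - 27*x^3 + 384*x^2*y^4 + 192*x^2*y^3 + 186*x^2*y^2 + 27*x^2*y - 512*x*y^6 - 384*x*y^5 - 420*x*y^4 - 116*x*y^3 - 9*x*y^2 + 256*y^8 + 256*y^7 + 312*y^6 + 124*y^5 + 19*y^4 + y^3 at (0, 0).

Type E_{6}, Milnor number mu = 6.

The Hessian of f at 0 is [[0, 0], [0, 0]] with rank 0, so corank 2. A Groebner basis of the Jacobian ideal J(f) in C{x,y} is {x^3 - x^2/4 + x*y/6 - y^2/36, x^2*y - 2*x^2/3 + 4*x*y/9 - 2*y^2/27, -7*x^2/4 + x*y^2 + 7*x*y/6 - 7*y^2/36, -9*x^2/2 + 3*x*y + y^3 - y^2/2}; counting standard monomials gives mu = 6. Corank 2; j^3 = -(3*x - y)^3 is a perfect cube, so E-series; the 4-jet and mu = 6 give E_6.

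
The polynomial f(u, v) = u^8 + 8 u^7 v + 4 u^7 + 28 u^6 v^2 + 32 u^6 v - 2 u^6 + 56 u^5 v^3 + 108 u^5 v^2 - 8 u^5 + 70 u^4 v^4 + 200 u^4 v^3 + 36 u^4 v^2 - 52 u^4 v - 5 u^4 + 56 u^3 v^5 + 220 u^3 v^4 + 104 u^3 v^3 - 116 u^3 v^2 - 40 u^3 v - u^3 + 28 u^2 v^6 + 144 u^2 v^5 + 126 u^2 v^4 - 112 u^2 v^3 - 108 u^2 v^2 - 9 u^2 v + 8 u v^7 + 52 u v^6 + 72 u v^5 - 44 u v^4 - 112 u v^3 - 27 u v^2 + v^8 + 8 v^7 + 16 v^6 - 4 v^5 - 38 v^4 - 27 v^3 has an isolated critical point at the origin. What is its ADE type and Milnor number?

Type E6, Milnor number mu = 6.

The Hessian of f at 0 is [[0, 0], [0, 0]] with rank 0, so corank 2. A Groebner basis of the Jacobian ideal J(f) in C{u,v} is {u^3 - 27*u^2/8 - 81*u*v/4 - 243*v^2/8, u^2*v + 21*u^2/16 + 63*u*v/8 + 189*v^2/16, -u^2/2 + u*v^2 - 3*u*v - 9*v^2/2, 3*u^2/16 + 9*u*v/8 + v^3 + 27*v^2/16}; counting standard monomials gives mu = 6. Corank 2; j^3 = -(u + 3*v)^3 is a perfect cube, so E-series; the 4-jet and mu = 6 give E_6.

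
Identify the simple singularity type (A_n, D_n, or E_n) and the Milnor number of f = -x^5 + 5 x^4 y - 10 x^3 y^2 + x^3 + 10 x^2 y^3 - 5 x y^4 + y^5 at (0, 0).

Type E_{8}, Milnor number mu = 8.

The Hessian of f at 0 is [[0, 0], [0, 0]] with rank 0, so corank 2. A Groebner basis of the Jacobian ideal J(f) in C{x,y} is {y^5, x*y^3 - y^4/4, x^2}; counting standard monomials gives mu = 8. Corank 2; j^3 = x^3 is a perfect cube, so E-series; the 5-jet and mu = 8 give E_8.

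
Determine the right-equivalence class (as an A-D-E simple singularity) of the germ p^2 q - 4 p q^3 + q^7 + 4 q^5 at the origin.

D_{8}

The Hessian of f at 0 has rank 0. Corank 2; j^3 = p^2*q has shape L^2 M (L != M), so D-series; mu = 8 gives D_8.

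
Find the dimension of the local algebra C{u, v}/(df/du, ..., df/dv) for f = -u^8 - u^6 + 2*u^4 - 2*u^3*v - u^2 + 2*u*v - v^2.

The Hessian of f at 0 is [[-2, 2], [2, -2]] with rank 1, so corank 1. A Groebner basis of the Jacobian ideal J(f) in C{u,v} is {3*u^2 - 7*u*v + v^4 + 4*v^2, u^3 - u + v, u^2*v - 2*u/3 - v^3/3 + 2*v/3, u*v^2 - u/3 - 2*v^3/3 + v/3}; counting standard monomials gives mu = 7. Corank 1: A-series; mu = 7 gives A_7.

7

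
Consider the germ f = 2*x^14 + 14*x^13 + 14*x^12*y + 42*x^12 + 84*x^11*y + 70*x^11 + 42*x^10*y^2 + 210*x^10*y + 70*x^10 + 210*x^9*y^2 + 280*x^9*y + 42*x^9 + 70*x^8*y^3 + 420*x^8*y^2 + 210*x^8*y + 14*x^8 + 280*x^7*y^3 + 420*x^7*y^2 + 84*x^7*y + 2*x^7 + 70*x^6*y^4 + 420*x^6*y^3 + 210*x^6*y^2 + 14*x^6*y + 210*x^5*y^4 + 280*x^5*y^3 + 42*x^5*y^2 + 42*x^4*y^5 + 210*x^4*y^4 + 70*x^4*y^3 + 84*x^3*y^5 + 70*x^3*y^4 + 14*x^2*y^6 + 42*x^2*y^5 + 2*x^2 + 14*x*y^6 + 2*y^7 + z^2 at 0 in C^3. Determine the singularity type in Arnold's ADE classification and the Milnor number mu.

Type A_6, Milnor number mu = 6.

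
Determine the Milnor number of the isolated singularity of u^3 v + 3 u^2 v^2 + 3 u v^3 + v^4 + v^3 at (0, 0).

7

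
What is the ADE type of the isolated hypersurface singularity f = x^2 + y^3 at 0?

A2

The Hessian of f at 0 has rank 1. Corank 1: A-series; mu = 2 gives A_2.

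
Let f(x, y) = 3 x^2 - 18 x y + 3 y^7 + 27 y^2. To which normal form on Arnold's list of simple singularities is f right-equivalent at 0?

The Hessian of f at 0 is [[6, -18], [-18, 54]] with rank 1, so corank 1. A Groebner basis of the Jacobian ideal J(f) in C{x,y} is {y^6, x - 3*y}; counting standard monomials gives mu = 6. Corank 1: A-series; mu = 6 gives A_6.

A_{6}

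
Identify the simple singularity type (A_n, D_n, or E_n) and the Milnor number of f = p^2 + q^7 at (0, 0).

Type A_6, Milnor number mu = 6.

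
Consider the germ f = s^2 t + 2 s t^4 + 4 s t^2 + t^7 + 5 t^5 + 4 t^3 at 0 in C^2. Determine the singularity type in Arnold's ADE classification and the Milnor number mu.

Type D6, Milnor number mu = 6.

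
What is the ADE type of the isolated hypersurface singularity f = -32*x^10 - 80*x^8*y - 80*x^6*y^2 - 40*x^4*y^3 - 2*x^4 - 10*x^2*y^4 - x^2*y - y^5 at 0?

The Hessian of f at 0 has rank 0. Corank 2; j^3 = -x^2*y has shape L^2 M (L != M), so D-series; mu = 6 gives D_6.

D_6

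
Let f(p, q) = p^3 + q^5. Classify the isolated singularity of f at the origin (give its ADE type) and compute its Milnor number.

The Hessian of f at 0 has rank 0. Corank 2; j^3 = p^3 is a perfect cube, so E-series; the 5-jet and mu = 8 give E_8.

Type E8, Milnor number mu = 8.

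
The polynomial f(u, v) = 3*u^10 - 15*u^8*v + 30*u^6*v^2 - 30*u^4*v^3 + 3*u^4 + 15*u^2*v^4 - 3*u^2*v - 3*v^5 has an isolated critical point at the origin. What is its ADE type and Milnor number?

Type D6, Milnor number mu = 6.

The Hessian of f at 0 is [[0, 0], [0, 0]] with rank 0, so corank 2. A Groebner basis of the Jacobian ideal J(f) in C{u,v} is {u^2/5 + v^4, u^3, u*v}; counting standard monomials gives mu = 6. Corank 2; j^3 = -3*u^2*v has shape L^2 M (L != M), so D-series; mu = 6 gives D_6.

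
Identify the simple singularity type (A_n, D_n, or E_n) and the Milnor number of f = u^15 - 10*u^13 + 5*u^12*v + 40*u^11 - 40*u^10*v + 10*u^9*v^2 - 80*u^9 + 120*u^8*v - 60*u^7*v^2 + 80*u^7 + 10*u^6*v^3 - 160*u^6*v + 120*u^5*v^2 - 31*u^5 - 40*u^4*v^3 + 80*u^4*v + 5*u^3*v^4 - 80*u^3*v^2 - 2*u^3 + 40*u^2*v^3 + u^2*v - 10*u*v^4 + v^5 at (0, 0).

The Hessian of f at 0 has rank 0. Corank 2; j^3 = -u^2*(2*u - v) has shape L^2 M (L != M), so D-series; mu = 6 gives D_6.

Type D_{6}, Milnor number mu = 6.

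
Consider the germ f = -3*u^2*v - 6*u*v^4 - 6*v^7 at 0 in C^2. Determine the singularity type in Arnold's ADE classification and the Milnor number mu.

The Hessian of f at 0 has rank 0. Corank 2; j^3 = -3*u^2*v has shape L^2 M (L != M), so D-series; mu = 8 gives D_8.

Type D_{8}, Milnor number mu = 8.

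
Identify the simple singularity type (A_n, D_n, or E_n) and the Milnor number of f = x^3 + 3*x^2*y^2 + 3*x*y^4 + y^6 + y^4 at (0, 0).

The Hessian of f at 0 is [[0, 0], [0, 0]] with rank 0, so corank 2. A Groebner basis of the Jacobian ideal J(f) in C{x,y} is {x^3, x^2*y, x^2/2 + x*y^2, y^3}; counting standard monomials gives mu = 6. Corank 2; j^3 = x^3 is a perfect cube, so E-series; the 4-jet and mu = 6 give E_6.

Type E6, Milnor number mu = 6.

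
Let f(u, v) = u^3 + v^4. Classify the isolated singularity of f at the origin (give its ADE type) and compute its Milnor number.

The Hessian of f at 0 has rank 0. Corank 2; j^3 = u^3 is a perfect cube, so E-series; the 4-jet and mu = 6 give E_6.

Type E6, Milnor number mu = 6.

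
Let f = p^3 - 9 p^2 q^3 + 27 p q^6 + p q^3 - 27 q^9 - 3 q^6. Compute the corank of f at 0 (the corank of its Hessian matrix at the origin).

The Hessian at 0 is [[0, 0], [0, 0]] of rank 0; hence corank 2.

2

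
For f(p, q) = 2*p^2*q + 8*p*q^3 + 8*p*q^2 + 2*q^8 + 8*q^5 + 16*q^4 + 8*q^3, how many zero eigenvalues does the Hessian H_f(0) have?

2

The Hessian at 0 is [[0, 0], [0, 0]] of rank 0; hence corank 2.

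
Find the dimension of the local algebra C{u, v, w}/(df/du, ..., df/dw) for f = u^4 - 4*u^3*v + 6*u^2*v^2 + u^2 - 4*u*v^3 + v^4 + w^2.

3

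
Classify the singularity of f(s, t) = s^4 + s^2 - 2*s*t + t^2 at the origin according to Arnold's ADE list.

A3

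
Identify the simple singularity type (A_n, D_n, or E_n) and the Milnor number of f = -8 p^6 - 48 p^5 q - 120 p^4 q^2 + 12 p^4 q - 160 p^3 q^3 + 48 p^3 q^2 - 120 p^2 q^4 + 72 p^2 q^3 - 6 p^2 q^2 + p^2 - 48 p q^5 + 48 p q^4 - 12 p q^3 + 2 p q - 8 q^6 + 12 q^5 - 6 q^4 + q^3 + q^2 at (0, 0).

The Hessian of f at 0 has rank 1. Corank 1: A-series; mu = 2 gives A_2.

Type A_{2}, Milnor number mu = 2.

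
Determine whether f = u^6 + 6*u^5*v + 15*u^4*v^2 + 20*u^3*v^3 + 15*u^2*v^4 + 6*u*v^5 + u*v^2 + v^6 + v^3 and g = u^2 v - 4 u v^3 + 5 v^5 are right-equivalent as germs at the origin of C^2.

No.

The Hessian of f at 0 has rank 0. Corank 2; j^3 = v^2*(u + v) has shape L^2 M (L != M), so D-series; mu = 7 gives D_7. The Hessian of g at 0 has rank 0. Corank 2; j^3 = u^2*v has shape L^2 M (L != M), so D-series; mu = 6 gives D_6. f is D_7 but g is D_6, hence not right-equivalent.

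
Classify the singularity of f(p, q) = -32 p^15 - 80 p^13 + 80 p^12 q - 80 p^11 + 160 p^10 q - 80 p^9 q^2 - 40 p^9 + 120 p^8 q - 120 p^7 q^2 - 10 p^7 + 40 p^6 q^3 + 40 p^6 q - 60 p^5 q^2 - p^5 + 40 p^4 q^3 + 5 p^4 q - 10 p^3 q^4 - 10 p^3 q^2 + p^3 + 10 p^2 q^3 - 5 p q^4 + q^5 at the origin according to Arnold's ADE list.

The Hessian of f at 0 has rank 0. Corank 2; j^3 = p^3 is a perfect cube, so E-series; the 5-jet and mu = 8 give E_8.

E_8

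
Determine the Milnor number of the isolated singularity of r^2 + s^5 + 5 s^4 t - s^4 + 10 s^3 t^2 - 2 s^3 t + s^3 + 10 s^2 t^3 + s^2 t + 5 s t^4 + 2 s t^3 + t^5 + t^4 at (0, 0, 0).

5

The Hessian of f at 0 has rank 1. Corank 2; j^3 = s^2*(s + t) has shape L^2 M (L != M), so D-series; mu = 5 gives D_5.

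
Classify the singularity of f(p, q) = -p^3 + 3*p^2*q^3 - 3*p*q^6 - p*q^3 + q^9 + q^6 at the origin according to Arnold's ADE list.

The Hessian of f at 0 has rank 0. Corank 2; j^3 = -p^3 is a perfect cube, so E-series; the 4-jet and mu = 7 give E_7.

E7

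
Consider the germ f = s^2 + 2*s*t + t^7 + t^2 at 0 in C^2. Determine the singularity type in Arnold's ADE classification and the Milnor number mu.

Type A_6, Milnor number mu = 6.

The Hessian of f at 0 has rank 1. Corank 1: A-series; mu = 6 gives A_6.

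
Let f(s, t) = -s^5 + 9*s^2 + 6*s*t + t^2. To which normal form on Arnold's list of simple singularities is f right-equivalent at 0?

The Hessian of f at 0 has rank 1. Corank 1: A-series; mu = 4 gives A_4.

A_4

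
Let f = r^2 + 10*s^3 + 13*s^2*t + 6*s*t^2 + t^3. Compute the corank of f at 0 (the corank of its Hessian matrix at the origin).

Hessian at 0 has rank 1.

2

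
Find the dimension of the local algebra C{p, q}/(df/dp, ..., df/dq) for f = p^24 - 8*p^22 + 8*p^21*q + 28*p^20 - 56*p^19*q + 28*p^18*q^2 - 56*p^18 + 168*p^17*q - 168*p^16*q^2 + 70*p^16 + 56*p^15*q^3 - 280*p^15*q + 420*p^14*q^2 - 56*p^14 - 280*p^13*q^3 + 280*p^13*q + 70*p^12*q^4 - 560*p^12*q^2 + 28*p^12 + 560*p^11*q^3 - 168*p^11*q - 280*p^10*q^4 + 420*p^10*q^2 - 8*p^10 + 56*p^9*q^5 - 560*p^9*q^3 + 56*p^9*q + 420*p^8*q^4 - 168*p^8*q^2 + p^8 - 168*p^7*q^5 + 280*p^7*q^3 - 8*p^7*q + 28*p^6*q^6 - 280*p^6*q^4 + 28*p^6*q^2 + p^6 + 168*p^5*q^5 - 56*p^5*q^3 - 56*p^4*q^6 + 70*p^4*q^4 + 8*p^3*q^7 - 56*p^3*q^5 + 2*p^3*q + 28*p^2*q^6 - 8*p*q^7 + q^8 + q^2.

7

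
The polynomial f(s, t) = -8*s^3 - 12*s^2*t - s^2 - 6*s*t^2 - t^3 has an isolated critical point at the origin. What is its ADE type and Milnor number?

The Hessian of f at 0 is [[-2, 0], [0, 0]] with rank 1, so corank 1. A Groebner basis of the Jacobian ideal J(f) in C{s,t} is {t^2, s}; counting standard monomials gives mu = 2. Corank 1: A-series; mu = 2 gives A_2.

Type A_{2}, Milnor number mu = 2.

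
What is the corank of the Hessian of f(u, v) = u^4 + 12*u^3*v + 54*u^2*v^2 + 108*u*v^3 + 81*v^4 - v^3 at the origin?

2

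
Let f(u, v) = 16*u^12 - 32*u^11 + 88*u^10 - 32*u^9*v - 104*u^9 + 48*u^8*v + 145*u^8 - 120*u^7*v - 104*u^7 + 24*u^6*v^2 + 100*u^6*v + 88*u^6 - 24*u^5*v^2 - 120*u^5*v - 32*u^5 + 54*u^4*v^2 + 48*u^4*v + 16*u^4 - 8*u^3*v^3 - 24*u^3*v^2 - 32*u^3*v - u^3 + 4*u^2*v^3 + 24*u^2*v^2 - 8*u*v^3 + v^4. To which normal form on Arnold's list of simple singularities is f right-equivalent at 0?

E_6

The Hessian of f at 0 has rank 0. Corank 2; j^3 = -u^3 is a perfect cube, so E-series; the 4-jet and mu = 6 give E_6.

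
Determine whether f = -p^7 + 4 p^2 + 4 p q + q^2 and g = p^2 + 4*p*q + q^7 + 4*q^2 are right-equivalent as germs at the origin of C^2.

Yes.

The Hessian of f at 0 is [[8, 4], [4, 2]] with rank 1, so corank 1. A Groebner basis of the Jacobian ideal J(f) in C{p,q} is {q^6, p + q/2}; counting standard monomials gives mu = 6. Corank 1: A-series; mu = 6 gives A_6. The Hessian of g at 0 is [[2, 4], [4, 8]] with rank 1, so corank 1. A Groebner basis of the Jacobian ideal J(g) in C{p,q} is {q^6, p + 2*q}; counting standard monomials gives mu = 6. Corank 1: A-series; mu = 6 gives A_6. Both have type A_6, hence right-equivalent.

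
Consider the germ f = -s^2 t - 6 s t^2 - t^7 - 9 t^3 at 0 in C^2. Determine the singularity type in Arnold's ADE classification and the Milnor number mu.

The Hessian of f at 0 has rank 0. Corank 2; j^3 = -t*(s + 3*t)^2 has shape L^2 M (L != M), so D-series; mu = 8 gives D_8.

Type D8, Milnor number mu = 8.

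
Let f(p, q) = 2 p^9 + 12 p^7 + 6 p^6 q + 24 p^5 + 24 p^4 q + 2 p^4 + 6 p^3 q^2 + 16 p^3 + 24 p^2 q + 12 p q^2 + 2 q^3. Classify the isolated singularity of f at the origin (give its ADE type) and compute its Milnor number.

The Hessian of f at 0 is [[0, 0], [0, 0]] with rank 0, so corank 2. A Groebner basis of the Jacobian ideal J(f) in C{p,q} is {q^4, p*q^2 + q^3/3, p^2 + p*q + q^2/4}; counting standard monomials gives mu = 6. Corank 2; j^3 = 2*(2*p + q)^3 is a perfect cube, so E-series; the 4-jet and mu = 6 give E_6.

Type E_6, Milnor number mu = 6.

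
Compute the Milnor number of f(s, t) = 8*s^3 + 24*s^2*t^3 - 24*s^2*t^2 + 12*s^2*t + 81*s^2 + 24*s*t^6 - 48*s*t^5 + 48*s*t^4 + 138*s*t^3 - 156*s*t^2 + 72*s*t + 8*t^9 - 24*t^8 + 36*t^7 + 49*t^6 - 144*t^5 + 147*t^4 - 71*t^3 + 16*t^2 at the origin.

2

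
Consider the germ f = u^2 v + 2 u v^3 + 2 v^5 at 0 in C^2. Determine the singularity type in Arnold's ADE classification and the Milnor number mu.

The Hessian of f at 0 has rank 0. Corank 2; j^3 = u^2*v has shape L^2 M (L != M), so D-series; mu = 6 gives D_6.

Type D6, Milnor number mu = 6.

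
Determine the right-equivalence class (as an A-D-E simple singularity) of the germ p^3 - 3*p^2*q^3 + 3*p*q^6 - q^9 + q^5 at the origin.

E8

The Hessian of f at 0 has rank 0. Corank 2; j^3 = p^3 is a perfect cube, so E-series; the 5-jet and mu = 8 give E_8.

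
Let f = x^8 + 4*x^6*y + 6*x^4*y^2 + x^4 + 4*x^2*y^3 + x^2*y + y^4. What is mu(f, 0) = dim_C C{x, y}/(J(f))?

The Hessian of f at 0 is [[0, 0], [0, 0]] with rank 0, so corank 2. A Groebner basis of the Jacobian ideal J(f) in C{x,y} is {x^3, x^2/4 + y^3, x*y}; counting standard monomials gives mu = 5. Corank 2; j^3 = x^2*y has shape L^2 M (L != M), so D-series; mu = 5 gives D_5.

5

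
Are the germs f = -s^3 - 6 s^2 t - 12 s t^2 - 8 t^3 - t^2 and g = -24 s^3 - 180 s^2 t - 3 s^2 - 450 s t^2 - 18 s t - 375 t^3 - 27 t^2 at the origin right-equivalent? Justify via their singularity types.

Yes.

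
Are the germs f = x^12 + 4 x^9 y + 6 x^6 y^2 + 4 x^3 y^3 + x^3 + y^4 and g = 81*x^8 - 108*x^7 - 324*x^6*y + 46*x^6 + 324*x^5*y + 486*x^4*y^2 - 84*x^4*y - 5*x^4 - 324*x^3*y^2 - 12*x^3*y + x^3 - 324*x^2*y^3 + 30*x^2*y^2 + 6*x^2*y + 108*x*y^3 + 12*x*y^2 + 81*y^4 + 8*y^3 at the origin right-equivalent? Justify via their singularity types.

The Hessian of f at 0 has rank 0. Corank 2; j^3 = x^3 is a perfect cube, so E-series; the 4-jet and mu = 6 give E_6. The Hessian of g at 0 has rank 0. Corank 2; j^3 = (x + 2*y)^3 is a perfect cube, so E-series; the 4-jet and mu = 6 give E_6. Both have type E_6, hence right-equivalent.

Yes.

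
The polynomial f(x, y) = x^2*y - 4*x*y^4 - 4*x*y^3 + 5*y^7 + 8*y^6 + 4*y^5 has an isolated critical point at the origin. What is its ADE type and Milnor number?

The Hessian of f at 0 has rank 0. Corank 2; j^3 = x^2*y has shape L^2 M (L != M), so D-series; mu = 8 gives D_8.

Type D_8, Milnor number mu = 8.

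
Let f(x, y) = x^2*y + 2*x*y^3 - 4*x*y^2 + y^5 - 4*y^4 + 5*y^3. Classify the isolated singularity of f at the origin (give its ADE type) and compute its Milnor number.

The Hessian of f at 0 is [[0, 0], [0, 0]] with rank 0, so corank 2. A Groebner basis of the Jacobian ideal J(f) in C{x,y} is {y^3, x^2 - y^2, x*y - 2*y^2}; counting standard monomials gives mu = 4. Corank 2; j^3 = y*(x^2 - 4*x*y + 5*y^2) splits into three distinct lines over C (the quadratic factor has nonzero discriminant), so D_4.

Type D4, Milnor number mu = 4.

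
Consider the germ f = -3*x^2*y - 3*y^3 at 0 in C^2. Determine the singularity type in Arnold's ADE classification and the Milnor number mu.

Type D_4, Milnor number mu = 4.

The Hessian of f at 0 is [[0, 0], [0, 0]] with rank 0, so corank 2. A Groebner basis of the Jacobian ideal J(f) in C{x,y} is {y^3, x^2 + 3*y^2, x*y}; counting standard monomials gives mu = 4. Corank 2; j^3 = -3*y*(x^2 + y^2) splits into three distinct lines over C (the quadratic factor has nonzero discriminant), so D_4.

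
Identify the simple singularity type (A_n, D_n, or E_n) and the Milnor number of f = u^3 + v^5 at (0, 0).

Type E_{8}, Milnor number mu = 8.

The Hessian of f at 0 is [[0, 0], [0, 0]] with rank 0, so corank 2. A Groebner basis of the Jacobian ideal J(f) in C{u,v} is {v^4, u^2}; counting standard monomials gives mu = 8. Corank 2; j^3 = u^3 is a perfect cube, so E-series; the 5-jet and mu = 8 give E_8.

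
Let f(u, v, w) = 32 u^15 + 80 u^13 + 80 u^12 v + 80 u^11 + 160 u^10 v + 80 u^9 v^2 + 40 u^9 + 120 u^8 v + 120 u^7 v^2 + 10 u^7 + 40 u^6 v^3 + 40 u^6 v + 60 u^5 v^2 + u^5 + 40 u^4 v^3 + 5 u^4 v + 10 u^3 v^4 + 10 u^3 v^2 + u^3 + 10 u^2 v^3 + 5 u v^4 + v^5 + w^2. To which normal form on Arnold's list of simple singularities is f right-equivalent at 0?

E_{8}

The Hessian of f at 0 is [[0, 0, 0], [0, 0, 0], [0, 0, 2]] with rank 1, so corank 2. A Groebner basis of the Jacobian ideal J(f) in C{u,v,w} is {v^5, u*v^3 + v^4/4, u^2, w}; counting standard monomials gives mu = 8. Corank 2; j^3 = u^3 is a perfect cube, so E-series; the 5-jet and mu = 8 give E_8.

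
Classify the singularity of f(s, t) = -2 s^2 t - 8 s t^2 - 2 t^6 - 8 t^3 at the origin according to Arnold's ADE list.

D7

The Hessian of f at 0 is [[0, 0], [0, 0]] with rank 0, so corank 2. A Groebner basis of the Jacobian ideal J(f) in C{s,t} is {s^2/6 + t^5 - 2*t^2/3, s^3 + 8*t^3, s*t + 2*t^2}; counting standard monomials gives mu = 7. Corank 2; j^3 = -2*t*(s + 2*t)^2 has shape L^2 M (L != M), so D-series; mu = 7 gives D_7.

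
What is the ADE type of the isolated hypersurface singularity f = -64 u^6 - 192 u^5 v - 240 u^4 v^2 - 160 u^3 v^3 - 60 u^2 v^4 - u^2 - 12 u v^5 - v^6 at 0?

A_{5}

The Hessian of f at 0 has rank 1. Corank 1: A-series; mu = 5 gives A_5.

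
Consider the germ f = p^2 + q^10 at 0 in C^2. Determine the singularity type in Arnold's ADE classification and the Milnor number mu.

Type A_9, Milnor number mu = 9.

The Hessian of f at 0 has rank 1. Corank 1: A-series; mu = 9 gives A_9.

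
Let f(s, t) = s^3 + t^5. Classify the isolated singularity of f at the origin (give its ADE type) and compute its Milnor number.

The Hessian of f at 0 is [[0, 0], [0, 0]] with rank 0, so corank 2. A Groebner basis of the Jacobian ideal J(f) in C{s,t} is {t^4, s^2}; counting standard monomials gives mu = 8. Corank 2; j^3 = s^3 is a perfect cube, so E-series; the 5-jet and mu = 8 give E_8.

Type E8, Milnor number mu = 8.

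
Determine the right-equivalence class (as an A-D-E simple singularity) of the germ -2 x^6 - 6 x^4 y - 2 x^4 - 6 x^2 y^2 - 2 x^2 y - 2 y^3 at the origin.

The Hessian of f at 0 has rank 0. Corank 2; j^3 = -2*y*(x^2 + y^2) splits into three distinct lines over C (the quadratic factor has nonzero discriminant), so D_4.

D_4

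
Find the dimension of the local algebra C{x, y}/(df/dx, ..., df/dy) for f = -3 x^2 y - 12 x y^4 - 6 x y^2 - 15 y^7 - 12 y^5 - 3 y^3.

8

The Hessian of f at 0 is [[0, 0], [0, 0]] with rank 0, so corank 2. A Groebner basis of the Jacobian ideal J(f) in C{x,y} is {-2*x^2/3 + x*y^3 - 11*x*y/6 - 7*y^2/6, x*y/2 + y^4 + y^2/2, x^3 - 3*x*y^2 - 2*y^3, x^2*y + 2*x*y^2 + y^3}; counting standard monomials gives mu = 8. Corank 2; j^3 = -3*y*(x + y)^2 has shape L^2 M (L != M), so D-series; mu = 8 gives D_8.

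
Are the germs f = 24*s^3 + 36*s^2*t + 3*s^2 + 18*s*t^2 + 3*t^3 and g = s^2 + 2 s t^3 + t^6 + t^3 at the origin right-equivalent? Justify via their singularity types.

Yes.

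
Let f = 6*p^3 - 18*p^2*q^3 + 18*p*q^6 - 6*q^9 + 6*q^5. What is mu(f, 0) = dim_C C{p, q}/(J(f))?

8

The Hessian of f at 0 is [[0, 0], [0, 0]] with rank 0, so corank 2. A Groebner basis of the Jacobian ideal J(f) in C{p,q} is {-p^2/2 + p*q^3, q^4, p^3, p^2*q}; counting standard monomials gives mu = 8. Corank 2; j^3 = 6*p^3 is a perfect cube, so E-series; the 5-jet and mu = 8 give E_8.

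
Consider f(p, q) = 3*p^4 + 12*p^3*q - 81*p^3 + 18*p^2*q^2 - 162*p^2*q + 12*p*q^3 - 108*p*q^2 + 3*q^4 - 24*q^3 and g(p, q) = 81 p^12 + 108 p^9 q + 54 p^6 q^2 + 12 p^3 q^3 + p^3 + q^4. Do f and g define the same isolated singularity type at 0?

Yes.

The Hessian of f at 0 has rank 0. Corank 2; j^3 = -3*(3*p + 2*q)^3 is a perfect cube, so E-series; the 4-jet and mu = 6 give E_6. The Hessian of g at 0 has rank 0. Corank 2; j^3 = p^3 is a perfect cube, so E-series; the 4-jet and mu = 6 give E_6. Both have type E_6, hence right-equivalent.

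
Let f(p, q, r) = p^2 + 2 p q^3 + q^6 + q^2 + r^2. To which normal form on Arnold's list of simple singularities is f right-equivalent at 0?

A_1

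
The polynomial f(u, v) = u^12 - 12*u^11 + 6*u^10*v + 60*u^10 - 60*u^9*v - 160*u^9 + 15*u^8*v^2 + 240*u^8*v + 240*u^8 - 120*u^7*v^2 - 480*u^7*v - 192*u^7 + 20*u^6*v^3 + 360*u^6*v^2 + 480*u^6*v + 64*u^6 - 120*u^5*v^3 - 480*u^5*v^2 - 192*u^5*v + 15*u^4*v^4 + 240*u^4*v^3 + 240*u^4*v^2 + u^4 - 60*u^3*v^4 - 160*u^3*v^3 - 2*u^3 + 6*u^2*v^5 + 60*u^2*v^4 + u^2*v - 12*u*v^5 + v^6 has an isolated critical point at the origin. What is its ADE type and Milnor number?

Type D7, Milnor number mu = 7.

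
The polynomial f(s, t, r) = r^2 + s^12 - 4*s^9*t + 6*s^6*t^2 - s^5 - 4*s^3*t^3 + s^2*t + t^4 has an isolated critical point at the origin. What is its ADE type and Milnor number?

Type D5, Milnor number mu = 5.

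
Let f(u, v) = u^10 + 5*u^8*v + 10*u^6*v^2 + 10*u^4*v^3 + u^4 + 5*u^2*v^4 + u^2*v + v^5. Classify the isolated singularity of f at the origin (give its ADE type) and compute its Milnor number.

The Hessian of f at 0 has rank 0. Corank 2; j^3 = u^2*v has shape L^2 M (L != M), so D-series; mu = 6 gives D_6.

Type D_{6}, Milnor number mu = 6.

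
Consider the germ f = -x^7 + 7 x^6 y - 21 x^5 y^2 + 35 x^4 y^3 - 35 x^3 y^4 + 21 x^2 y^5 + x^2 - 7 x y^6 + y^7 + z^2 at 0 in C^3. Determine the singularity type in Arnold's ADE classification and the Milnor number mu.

Type A6, Milnor number mu = 6.

The Hessian of f at 0 is [[2, 0, 0], [0, 0, 0], [0, 0, 2]] with rank 2, so corank 1. A Groebner basis of the Jacobian ideal J(f) in C{x,y,z} is {y^6, x, z}; counting standard monomials gives mu = 6. Corank 1: A-series; mu = 6 gives A_6.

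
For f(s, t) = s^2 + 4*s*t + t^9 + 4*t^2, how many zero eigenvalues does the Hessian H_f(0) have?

1

Hessian at 0 has rank 1.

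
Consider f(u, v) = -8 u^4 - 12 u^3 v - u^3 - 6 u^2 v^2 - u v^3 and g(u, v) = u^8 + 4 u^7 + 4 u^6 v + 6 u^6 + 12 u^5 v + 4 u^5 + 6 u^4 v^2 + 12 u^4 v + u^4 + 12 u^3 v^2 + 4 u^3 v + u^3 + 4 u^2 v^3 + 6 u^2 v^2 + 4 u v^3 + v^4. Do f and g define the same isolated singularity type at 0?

No.

The Hessian of f at 0 has rank 0. Corank 2; j^3 = -u^3 is a perfect cube, so E-series; the 4-jet and mu = 7 give E_7. The Hessian of g at 0 has rank 0. Corank 2; j^3 = u^3 is a perfect cube, so E-series; the 4-jet and mu = 6 give E_6. f is E_7 but g is E_6, hence not right-equivalent.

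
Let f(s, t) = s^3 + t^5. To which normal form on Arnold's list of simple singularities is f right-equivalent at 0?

E_{8}

The Hessian of f at 0 has rank 0. Corank 2; j^3 = s^3 is a perfect cube, so E-series; the 5-jet and mu = 8 give E_8.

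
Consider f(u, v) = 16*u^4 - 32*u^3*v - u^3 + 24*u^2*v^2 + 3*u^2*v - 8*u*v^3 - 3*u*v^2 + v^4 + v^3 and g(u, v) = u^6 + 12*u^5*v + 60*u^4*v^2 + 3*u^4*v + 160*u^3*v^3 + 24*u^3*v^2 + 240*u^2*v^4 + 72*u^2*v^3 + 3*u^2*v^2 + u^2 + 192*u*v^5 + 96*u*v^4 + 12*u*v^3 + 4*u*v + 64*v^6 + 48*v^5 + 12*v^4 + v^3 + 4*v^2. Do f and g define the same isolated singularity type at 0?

The Hessian of f at 0 is [[0, 0], [0, 0]] with rank 0, so corank 2. A Groebner basis of the Jacobian ideal J(f) in C{u,v} is {v^4, u*v^2 - 5*v^3/6, u^2 - 2*u*v + v^2}; counting standard monomials gives mu = 6. Corank 2; j^3 = -(u - v)^3 is a perfect cube, so E-series; the 4-jet and mu = 6 give E_6. The Hessian of g at 0 is [[2, 4], [4, 8]] with rank 1, so corank 1. A Groebner basis of the Jacobian ideal J(g) in C{u,v} is {v^2, u + 2*v}; counting standard monomials gives mu = 2. Corank 1: A-series; mu = 2 gives A_2. f is E_6 but g is A_2, hence not right-equivalent.

No.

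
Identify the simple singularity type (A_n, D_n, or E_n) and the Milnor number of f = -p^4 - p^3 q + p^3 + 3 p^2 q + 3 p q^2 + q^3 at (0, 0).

The Hessian of f at 0 has rank 0. Corank 2; j^3 = (p + q)^3 is a perfect cube, so E-series; the 4-jet and mu = 7 give E_7.

Type E_{7}, Milnor number mu = 7.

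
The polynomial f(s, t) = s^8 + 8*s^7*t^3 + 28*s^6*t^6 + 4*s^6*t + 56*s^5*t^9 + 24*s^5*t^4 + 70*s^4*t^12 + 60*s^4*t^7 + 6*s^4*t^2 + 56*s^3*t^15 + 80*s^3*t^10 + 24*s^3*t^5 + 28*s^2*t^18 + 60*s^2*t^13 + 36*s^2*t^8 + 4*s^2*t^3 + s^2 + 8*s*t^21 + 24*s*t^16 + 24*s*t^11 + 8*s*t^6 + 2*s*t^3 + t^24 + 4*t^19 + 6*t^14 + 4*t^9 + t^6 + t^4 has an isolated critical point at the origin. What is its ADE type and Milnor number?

The Hessian of f at 0 is [[2, 0], [0, 0]] with rank 1, so corank 1. A Groebner basis of the Jacobian ideal J(f) in C{s,t} is {t^3, s}; counting standard monomials gives mu = 3. Corank 1: A-series; mu = 3 gives A_3.

Type A_3, Milnor number mu = 3.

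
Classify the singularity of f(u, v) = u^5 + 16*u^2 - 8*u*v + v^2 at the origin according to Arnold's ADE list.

A4

The Hessian of f at 0 has rank 1. Corank 1: A-series; mu = 4 gives A_4.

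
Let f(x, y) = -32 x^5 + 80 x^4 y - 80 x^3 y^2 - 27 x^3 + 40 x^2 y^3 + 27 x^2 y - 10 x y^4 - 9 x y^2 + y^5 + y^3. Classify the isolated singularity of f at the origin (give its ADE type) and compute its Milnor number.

The Hessian of f at 0 is [[0, 0], [0, 0]] with rank 0, so corank 2. A Groebner basis of the Jacobian ideal J(f) in C{x,y} is {y^5, x*y^3 - 3*y^4/8, x^2 - 2*x*y/3 + y^2/9}; counting standard monomials gives mu = 8. Corank 2; j^3 = -(3*x - y)^3 is a perfect cube, so E-series; the 5-jet and mu = 8 give E_8.

Type E8, Milnor number mu = 8.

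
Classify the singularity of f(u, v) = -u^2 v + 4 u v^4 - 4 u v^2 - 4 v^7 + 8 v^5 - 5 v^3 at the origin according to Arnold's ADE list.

D_4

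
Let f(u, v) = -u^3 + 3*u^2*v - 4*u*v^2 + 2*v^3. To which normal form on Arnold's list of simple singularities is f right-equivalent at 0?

D4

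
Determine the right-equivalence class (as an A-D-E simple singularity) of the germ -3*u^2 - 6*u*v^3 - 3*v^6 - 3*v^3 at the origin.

The Hessian of f at 0 has rank 1. Corank 1: A-series; mu = 2 gives A_2.

A_{2}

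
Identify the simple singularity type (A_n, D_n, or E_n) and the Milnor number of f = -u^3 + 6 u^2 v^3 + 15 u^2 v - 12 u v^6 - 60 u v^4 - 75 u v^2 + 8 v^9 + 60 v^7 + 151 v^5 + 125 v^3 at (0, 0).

Type E_8, Milnor number mu = 8.

The Hessian of f at 0 is [[0, 0], [0, 0]] with rank 0, so corank 2. A Groebner basis of the Jacobian ideal J(f) in C{u,v} is {-u^2/4 + u*v^3 + 5*u*v/2 - 25*v^2/4, v^4, u^3 - 75*u*v^2 + 250*v^3, u^2*v - 10*u*v^2 + 25*v^3}; counting standard monomials gives mu = 8. Corank 2; j^3 = -(u - 5*v)^3 is a perfect cube, so E-series; the 5-jet and mu = 8 give E_8.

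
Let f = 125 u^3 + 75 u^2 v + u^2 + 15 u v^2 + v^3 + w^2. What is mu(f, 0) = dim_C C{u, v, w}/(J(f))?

2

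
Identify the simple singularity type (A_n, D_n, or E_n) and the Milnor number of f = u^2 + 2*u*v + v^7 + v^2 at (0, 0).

Type A_{6}, Milnor number mu = 6.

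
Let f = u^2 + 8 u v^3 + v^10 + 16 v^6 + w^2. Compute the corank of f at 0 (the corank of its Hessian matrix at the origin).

Hessian at 0 has rank 2.

1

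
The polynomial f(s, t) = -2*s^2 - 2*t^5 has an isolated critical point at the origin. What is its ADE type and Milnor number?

The Hessian of f at 0 is [[-4, 0], [0, 0]] with rank 1, so corank 1. A Groebner basis of the Jacobian ideal J(f) in C{s,t} is {t^4, s}; counting standard monomials gives mu = 4. Corank 1: A-series; mu = 4 gives A_4.

Type A_4, Milnor number mu = 4.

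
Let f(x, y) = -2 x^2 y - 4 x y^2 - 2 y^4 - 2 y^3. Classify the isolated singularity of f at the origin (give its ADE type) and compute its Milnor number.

The Hessian of f at 0 is [[0, 0], [0, 0]] with rank 0, so corank 2. A Groebner basis of the Jacobian ideal J(f) in C{x,y} is {x^3 - x^2/4 + y^2/4, x^2/4 + y^3 - y^2/4, x*y + y^2}; counting standard monomials gives mu = 5. Corank 2; j^3 = -2*y*(x + y)^2 has shape L^2 M (L != M), so D-series; mu = 5 gives D_5.

Type D5, Milnor number mu = 5.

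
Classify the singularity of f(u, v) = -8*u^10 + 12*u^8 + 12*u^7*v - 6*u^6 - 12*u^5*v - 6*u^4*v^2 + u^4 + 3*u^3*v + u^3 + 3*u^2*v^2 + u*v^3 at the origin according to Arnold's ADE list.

E_{7}

The Hessian of f at 0 has rank 0. Corank 2; j^3 = u^3 is a perfect cube, so E-series; the 4-jet and mu = 7 give E_7.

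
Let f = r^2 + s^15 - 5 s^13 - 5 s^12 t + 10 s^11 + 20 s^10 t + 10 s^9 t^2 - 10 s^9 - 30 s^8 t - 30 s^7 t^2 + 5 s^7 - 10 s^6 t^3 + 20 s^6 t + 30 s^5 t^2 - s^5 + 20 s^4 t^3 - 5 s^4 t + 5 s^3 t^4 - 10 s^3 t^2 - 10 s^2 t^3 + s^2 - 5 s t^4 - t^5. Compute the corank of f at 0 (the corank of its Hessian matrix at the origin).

1

Hessian at 0 has rank 2.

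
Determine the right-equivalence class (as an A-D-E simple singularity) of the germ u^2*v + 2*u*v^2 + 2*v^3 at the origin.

D_4

The Hessian of f at 0 has rank 0. Corank 2; j^3 = v*(u^2 + 2*u*v + 2*v^2) splits into three distinct lines over C (the quadratic factor has nonzero discriminant), so D_4.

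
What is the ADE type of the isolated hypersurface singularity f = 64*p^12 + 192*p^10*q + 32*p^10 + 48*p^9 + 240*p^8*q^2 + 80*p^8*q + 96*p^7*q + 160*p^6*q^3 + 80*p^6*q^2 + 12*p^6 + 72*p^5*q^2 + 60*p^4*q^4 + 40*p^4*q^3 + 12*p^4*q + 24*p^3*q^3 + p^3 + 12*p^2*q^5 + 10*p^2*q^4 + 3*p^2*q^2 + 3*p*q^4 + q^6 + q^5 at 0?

E8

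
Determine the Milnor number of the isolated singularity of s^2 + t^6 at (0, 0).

5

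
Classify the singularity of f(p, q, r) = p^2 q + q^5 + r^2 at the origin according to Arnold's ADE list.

The Hessian of f at 0 has rank 1. Corank 2; j^3 = p^2*q has shape L^2 M (L != M), so D-series; mu = 6 gives D_6.

D_6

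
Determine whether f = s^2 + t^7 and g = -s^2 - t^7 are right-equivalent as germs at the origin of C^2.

Yes.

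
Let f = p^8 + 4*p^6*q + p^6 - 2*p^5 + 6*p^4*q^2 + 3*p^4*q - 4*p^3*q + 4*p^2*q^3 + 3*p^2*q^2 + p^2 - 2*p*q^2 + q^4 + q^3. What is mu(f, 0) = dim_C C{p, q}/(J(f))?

2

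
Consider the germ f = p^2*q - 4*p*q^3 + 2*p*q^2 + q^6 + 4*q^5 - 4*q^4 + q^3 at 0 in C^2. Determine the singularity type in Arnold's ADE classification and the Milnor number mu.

Type D7, Milnor number mu = 7.

The Hessian of f at 0 has rank 0. Corank 2; j^3 = q*(p + q)^2 has shape L^2 M (L != M), so D-series; mu = 7 gives D_7.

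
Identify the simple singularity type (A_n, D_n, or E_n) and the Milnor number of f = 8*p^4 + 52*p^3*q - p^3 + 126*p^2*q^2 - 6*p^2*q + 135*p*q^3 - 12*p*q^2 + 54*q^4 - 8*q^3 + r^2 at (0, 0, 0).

The Hessian of f at 0 has rank 1. Corank 2; j^3 = -(p + 2*q)^3 is a perfect cube, so E-series; the 4-jet and mu = 7 give E_7.

Type E_7, Milnor number mu = 7.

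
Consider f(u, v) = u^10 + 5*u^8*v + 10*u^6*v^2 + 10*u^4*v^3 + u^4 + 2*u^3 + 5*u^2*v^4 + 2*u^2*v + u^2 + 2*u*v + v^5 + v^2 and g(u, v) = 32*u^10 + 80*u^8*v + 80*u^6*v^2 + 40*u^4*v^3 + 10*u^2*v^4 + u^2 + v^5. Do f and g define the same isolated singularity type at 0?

Yes.

The Hessian of f at 0 has rank 1. Corank 1: A-series; mu = 4 gives A_4. The Hessian of g at 0 has rank 1. Corank 1: A-series; mu = 4 gives A_4. Both have type A_4, hence right-equivalent.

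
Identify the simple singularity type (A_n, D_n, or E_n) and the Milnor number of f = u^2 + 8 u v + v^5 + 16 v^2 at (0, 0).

The Hessian of f at 0 has rank 1. Corank 1: A-series; mu = 4 gives A_4.

Type A_{4}, Milnor number mu = 4.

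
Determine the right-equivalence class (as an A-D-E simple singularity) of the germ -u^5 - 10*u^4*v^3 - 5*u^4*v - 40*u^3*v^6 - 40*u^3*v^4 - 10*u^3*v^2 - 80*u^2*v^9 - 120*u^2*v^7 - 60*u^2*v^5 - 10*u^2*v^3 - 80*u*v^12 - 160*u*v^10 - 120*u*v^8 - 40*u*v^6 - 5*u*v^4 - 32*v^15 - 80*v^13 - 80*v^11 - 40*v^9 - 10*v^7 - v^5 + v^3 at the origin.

E_{8}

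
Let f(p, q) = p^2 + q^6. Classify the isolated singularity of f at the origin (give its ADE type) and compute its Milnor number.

Type A_{5}, Milnor number mu = 5.

The Hessian of f at 0 is [[2, 0], [0, 0]] with rank 1, so corank 1. A Groebner basis of the Jacobian ideal J(f) in C{p,q} is {q^5, p}; counting standard monomials gives mu = 5. Corank 1: A-series; mu = 5 gives A_5.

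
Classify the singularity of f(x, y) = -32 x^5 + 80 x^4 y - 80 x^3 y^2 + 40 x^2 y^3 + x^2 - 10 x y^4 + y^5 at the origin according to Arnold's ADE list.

A_{4}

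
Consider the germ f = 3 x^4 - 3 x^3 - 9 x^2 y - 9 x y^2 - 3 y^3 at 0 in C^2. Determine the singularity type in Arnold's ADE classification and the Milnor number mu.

The Hessian of f at 0 has rank 0. Corank 2; j^3 = -3*(x + y)^3 is a perfect cube, so E-series; the 4-jet and mu = 6 give E_6.

Type E6, Milnor number mu = 6.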